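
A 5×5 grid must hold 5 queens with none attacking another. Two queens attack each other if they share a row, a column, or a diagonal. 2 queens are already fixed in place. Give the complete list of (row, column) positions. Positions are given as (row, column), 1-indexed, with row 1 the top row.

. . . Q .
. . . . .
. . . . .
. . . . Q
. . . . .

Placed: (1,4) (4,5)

(1,4) (2,1) (3,3) (4,5) (5,2)

Row 2: attacked by (1,4)→{3,4,5}; (4,5)→{3,5}. Safe: 1, 2. Place at column 1.
Row 3: attacked by (1,4)→{2,4}; (2,1)→{1,2}; (4,5)→{4,5}. Safe: 3. Place at column 3.
Row 5: attacked by (1,4)→{4}; (2,1)→{1,4}; (3,3)→{1,3,5}; (4,5)→{4,5}. Safe: 2. Place at column 2.
Columns [4, 1, 3, 5, 2], r−c [-3, 1, 0, -1, 3], r+c [5, 3, 6, 9, 7] are all distinct, so no two queens attack.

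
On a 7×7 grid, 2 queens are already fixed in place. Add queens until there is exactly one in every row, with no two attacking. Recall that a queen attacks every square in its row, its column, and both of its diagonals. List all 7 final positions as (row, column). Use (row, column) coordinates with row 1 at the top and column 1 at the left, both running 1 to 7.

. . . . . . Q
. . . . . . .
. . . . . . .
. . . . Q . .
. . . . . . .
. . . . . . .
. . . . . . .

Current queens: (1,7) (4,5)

(1,7) (2,4) (3,1) (4,5) (5,2) (6,6) (7,3)

Row 2: attacked by (1,7)→{6,7}; (4,5)→{3,5,7}. Safe: 1, 2, 4. Place at column 4.
Row 3: attacked by (1,7)→{5,7}; (2,4)→{3,4,5}; (4,5)→{4,5,6}. Safe: 1, 2. Place at column 1.
Row 5: attacked by (1,7)→{3,7}; (2,4)→{1,4,7}; (3,1)→{1,3}; (4,5)→{4,5,6}. Safe: 2. Place at column 2.
Row 6: attacked by (1,7)→{2,7}; (2,4)→{4}; (3,1)→{1,4}; (4,5)→{3,5,7}; (5,2)→{1,2,3}. Safe: 6. Place at column 6.
Row 7: attacked by (1,7)→{1,7}; (2,4)→{4}; (3,1)→{1,5}; (4,5)→{2,5}; (5,2)→{2,4}; (6,6)→{5,6,7}. Safe: 3. Place at column 3.
Columns [7, 4, 1, 5, 2, 6, 3], r−c [-6, -2, 2, -1, 3, 0, 4], r+c [8, 6, 4, 9, 7, 12, 10] are all distinct, so no two queens attack.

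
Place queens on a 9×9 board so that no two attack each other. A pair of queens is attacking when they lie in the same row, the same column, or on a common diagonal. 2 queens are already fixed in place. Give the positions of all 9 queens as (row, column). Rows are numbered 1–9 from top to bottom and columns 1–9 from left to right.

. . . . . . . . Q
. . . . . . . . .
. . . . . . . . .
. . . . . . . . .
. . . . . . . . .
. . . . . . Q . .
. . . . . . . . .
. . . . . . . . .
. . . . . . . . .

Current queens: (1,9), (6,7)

Row 2: attacked by (1,9)→{8,9}; (6,7)→{3,7}. Safe: 1, 2, 4, 5, 6. Place at column 5.
Row 3: attacked by (1,9)→{7,9}; (2,5)→{4,5,6}; (6,7)→{4,7}. Safe: 1, 2, 3, 8. Place at column 8.
Row 4: attacked by (1,9)→{6,9}; (2,5)→{3,5,7}; (3,8)→{7,8,9}; (6,7)→{5,7,9}. Safe: 1, 2, 4. Place at column 4.
Row 5: attacked by (1,9)→{5,9}; (2,5)→{2,5,8}; (3,8)→{6,8}; (4,4)→{3,4,5}; (6,7)→{6,7,8}. Safe: 1. Place at column 1.
Row 7: attacked by (1,9)→{3,9}; (2,5)→{5}; (3,8)→{4,8}; (4,4)→{1,4,7}; (5,1)→{1,3}; (6,7)→{6,7,8}. Safe: 2. Place at column 2.
Row 8: attacked by (1,9)→{2,9}; (2,5)→{5}; (3,8)→{3,8}; (4,4)→{4,8}; (5,1)→{1,4}; (6,7)→{5,7,9}; (7,2)→{1,2,3}. Safe: 6. Place at column 6.
Row 9: attacked by (1,9)→{1,9}; (2,5)→{5}; (3,8)→{2,8}; (4,4)→{4,9}; (5,1)→{1,5}; (6,7)→{4,7}; (7,2)→{2,4}; (8,6)→{5,6,7}. Safe: 3. Place at column 3.
Columns [9, 5, 8, 4, 1, 7, 2, 6, 3], r−c [-8, -3, -5, 0, 4, -1, 5, 2, 6], r+c [10, 7, 11, 8, 6, 13, 9, 14, 12] are all distinct, so no two queens attack.

(1,9) (2,5) (3,8) (4,4) (5,1) (6,7) (7,2) (8,6) (9,3)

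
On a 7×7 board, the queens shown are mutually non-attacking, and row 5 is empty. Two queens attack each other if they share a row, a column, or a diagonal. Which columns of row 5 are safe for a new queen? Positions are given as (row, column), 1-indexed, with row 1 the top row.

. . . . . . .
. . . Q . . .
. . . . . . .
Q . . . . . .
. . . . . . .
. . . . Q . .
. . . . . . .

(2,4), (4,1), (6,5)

columns 3

(2,4) attacks row 5 at column 4 and diagonals 1, 7.
(4,1) attacks row 5 at column 1 and diagonals 2.
(6,5) attacks row 5 at column 5 and diagonals 4, 6.
Attacked columns: {1, 2, 4, 5, 6, 7}. Safe: {3}.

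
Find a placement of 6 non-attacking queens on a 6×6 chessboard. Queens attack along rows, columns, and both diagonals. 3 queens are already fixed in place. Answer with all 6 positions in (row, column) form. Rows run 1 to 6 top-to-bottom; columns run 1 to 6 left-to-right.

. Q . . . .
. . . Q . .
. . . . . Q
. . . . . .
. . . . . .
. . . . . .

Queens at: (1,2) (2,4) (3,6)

(1,2) (2,4) (3,6) (4,1) (5,3) (6,5)

Row 4: attacked by (1,2)→{2,5}; (2,4)→{2,4,6}; (3,6)→{5,6}. Safe: 1, 3. Place at column 1.
Row 5: attacked by (1,2)→{2,6}; (2,4)→{1,4}; (3,6)→{4,6}; (4,1)→{1,2}. Safe: 3, 5. Place at column 3.
Row 6: attacked by (1,2)→{2}; (2,4)→{4}; (3,6)→{3,6}; (4,1)→{1,3}; (5,3)→{2,3,4}. Safe: 5. Place at column 5.
Columns [2, 4, 6, 1, 3, 5], r−c [-1, -2, -3, 3, 2, 1], r+c [3, 6, 9, 5, 8, 11] are all distinct, so no two queens attack.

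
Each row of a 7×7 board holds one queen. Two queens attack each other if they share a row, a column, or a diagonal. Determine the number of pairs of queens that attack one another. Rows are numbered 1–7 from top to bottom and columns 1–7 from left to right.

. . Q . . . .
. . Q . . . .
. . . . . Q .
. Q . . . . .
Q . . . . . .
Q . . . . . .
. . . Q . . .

Same column: (1,3)–(2,3) (column 3); (5,1)–(6,1) (column 1).
Same diagonal: (4,2)–(5,1) (|4−5| = |2−1| = 1).
Total attacking pairs: 3.

3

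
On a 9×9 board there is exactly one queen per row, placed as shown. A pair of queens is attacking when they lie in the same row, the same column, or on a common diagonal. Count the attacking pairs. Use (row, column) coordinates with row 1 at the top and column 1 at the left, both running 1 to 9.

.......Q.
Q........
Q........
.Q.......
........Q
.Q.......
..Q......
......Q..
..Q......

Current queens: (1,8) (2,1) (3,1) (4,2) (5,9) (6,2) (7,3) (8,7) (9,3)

6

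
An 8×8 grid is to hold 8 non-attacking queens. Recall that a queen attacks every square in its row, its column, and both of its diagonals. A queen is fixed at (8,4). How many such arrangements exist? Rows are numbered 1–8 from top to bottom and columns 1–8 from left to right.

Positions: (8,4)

18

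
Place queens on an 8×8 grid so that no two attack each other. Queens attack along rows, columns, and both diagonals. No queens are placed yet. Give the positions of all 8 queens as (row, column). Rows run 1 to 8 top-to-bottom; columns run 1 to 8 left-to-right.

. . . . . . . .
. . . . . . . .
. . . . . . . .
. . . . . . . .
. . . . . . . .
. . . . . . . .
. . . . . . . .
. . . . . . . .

Row 1: Safe: 1, 2, 3, 4, 5, 6, 7, 8. Place at column 4.
Row 2: attacked by (1,4)→{3,4,5}. Safe: 1, 2, 6, 7, 8. Place at column 7.
Row 3: attacked by (1,4)→{2,4,6}; (2,7)→{6,7,8}. Safe: 1, 3, 5. Place at column 3.
Row 4: attacked by (1,4)→{1,4,7}; (2,7)→{5,7}; (3,3)→{2,3,4}. Safe: 6, 8. Place at column 8.
Row 5: attacked by (1,4)→{4,8}; (2,7)→{4,7}; (3,3)→{1,3,5}; (4,8)→{7,8}. Safe: 2, 6. Place at column 2.
Row 6: attacked by (1,4)→{4}; (2,7)→{3,7}; (3,3)→{3,6}; (4,8)→{6,8}; (5,2)→{1,2,3}. Safe: 5. Place at column 5.
Row 7: attacked by (1,4)→{4}; (2,7)→{2,7}; (3,3)→{3,7}; (4,8)→{5,8}; (5,2)→{2,4}; (6,5)→{4,5,6}. Safe: 1. Place at column 1.
Row 8: attacked by (1,4)→{4}; (2,7)→{1,7}; (3,3)→{3,8}; (4,8)→{4,8}; (5,2)→{2,5}; (6,5)→{3,5,7}; (7,1)→{1,2}. Safe: 6. Place at column 6.
Columns [4, 7, 3, 8, 2, 5, 1, 6], r−c [-3, -5, 0, -4, 3, 1, 6, 2], r+c [5, 9, 6, 12, 7, 11, 8, 14] are all distinct, so no two queens attack.

(1,4) (2,7) (3,3) (4,8) (5,2) (6,5) (7,1) (8,6)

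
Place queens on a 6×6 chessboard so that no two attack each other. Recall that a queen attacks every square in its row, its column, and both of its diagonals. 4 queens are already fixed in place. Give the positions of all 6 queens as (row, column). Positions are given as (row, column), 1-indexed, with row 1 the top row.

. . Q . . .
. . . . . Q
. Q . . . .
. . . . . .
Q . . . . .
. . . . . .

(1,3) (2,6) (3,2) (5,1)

(1,3) (2,6) (3,2) (4,5) (5,1) (6,4)

Row 4: attacked by (1,3)→{3,6}; (2,6)→{4,6}; (3,2)→{1,2,3}; (5,1)→{1,2}. Safe: 5. Place at column 5.
Row 6: attacked by (1,3)→{3}; (2,6)→{2,6}; (3,2)→{2,5}; (4,5)→{3,5}; (5,1)→{1,2}. Safe: 4. Place at column 4.
Columns [3, 6, 2, 5, 1, 4], r−c [-2, -4, 1, -1, 4, 2], r+c [4, 8, 5, 9, 6, 10] are all distinct, so no two queens attack.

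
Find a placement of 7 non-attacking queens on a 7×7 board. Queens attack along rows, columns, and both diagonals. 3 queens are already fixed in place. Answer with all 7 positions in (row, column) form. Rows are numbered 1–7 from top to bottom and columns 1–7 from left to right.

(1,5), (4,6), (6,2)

Row 2: attacked by (1,5)→{4,5,6}; (4,6)→{4,6}; (6,2)→{2,6}. Safe: 1, 3, 7. Place at column 3.
Row 3: attacked by (1,5)→{3,5,7}; (2,3)→{2,3,4}; (4,6)→{5,6,7}; (6,2)→{2,5}. Safe: 1. Place at column 1.
Row 5: attacked by (1,5)→{1,5}; (2,3)→{3,6}; (3,1)→{1,3}; (4,6)→{5,6,7}; (6,2)→{1,2,3}. Safe: 4. Place at column 4.
Row 7: attacked by (1,5)→{5}; (2,3)→{3}; (3,1)→{1,5}; (4,6)→{3,6}; (5,4)→{2,4,6}; (6,2)→{1,2,3}. Safe: 7. Place at column 7.
Columns [5, 3, 1, 6, 4, 2, 7], r−c [-4, -1, 2, -2, 1, 4, 0], r+c [6, 5, 4, 10, 9, 8, 14] are all distinct, so no two queens attack.

(1,5) (2,3) (3,1) (4,6) (5,4) (6,2) (7,7)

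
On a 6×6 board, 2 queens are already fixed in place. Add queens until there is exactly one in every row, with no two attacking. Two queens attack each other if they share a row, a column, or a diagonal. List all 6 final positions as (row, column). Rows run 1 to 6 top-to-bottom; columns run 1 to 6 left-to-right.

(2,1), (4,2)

(1,4) (2,1) (3,5) (4,2) (5,6) (6,3)

Row 1: attacked by (2,1)→{1,2}; (4,2)→{2,5}. Safe: 3, 4, 6. Place at column 4.
Row 3: attacked by (1,4)→{2,4,6}; (2,1)→{1,2}; (4,2)→{1,2,3}. Safe: 5. Place at column 5.
Row 5: attacked by (1,4)→{4}; (2,1)→{1,4}; (3,5)→{3,5}; (4,2)→{1,2,3}. Safe: 6. Place at column 6.
Row 6: attacked by (1,4)→{4}; (2,1)→{1,5}; (3,5)→{2,5}; (4,2)→{2,4}; (5,6)→{5,6}. Safe: 3. Place at column 3.
Columns [4, 1, 5, 2, 6, 3], r−c [-3, 1, -2, 2, -1, 3], r+c [5, 3, 8, 6, 11, 9] are all distinct, so no two queens attack.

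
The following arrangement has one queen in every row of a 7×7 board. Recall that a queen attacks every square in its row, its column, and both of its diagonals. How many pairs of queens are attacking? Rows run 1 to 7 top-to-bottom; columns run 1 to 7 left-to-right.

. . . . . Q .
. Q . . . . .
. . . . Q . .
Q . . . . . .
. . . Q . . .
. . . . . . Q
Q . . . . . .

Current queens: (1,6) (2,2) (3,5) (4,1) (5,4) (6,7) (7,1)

Same column: (4,1)–(7,1) (column 1).
Same diagonal: (3,5)–(7,1) (|3−7| = |5−1| = 4).
Total attacking pairs: 2.

2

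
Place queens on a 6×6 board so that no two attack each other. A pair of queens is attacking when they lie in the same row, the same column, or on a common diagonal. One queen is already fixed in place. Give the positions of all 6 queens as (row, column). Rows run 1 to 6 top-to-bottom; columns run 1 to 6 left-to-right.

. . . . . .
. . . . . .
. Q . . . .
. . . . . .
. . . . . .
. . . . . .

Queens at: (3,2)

(1,3) (2,6) (3,2) (4,5) (5,1) (6,4)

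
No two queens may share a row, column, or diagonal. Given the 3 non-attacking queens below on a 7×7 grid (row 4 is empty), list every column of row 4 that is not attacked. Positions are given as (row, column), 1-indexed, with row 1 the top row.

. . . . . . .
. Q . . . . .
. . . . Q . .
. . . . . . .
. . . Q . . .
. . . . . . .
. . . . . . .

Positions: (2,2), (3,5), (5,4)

(2,2) attacks row 4 at column 2 and diagonals 4.
(3,5) attacks row 4 at column 5 and diagonals 4, 6.
(5,4) attacks row 4 at column 4 and diagonals 3, 5.
Attacked columns: {2, 3, 4, 5, 6}. Safe: {1, 7}.

columns 1, 7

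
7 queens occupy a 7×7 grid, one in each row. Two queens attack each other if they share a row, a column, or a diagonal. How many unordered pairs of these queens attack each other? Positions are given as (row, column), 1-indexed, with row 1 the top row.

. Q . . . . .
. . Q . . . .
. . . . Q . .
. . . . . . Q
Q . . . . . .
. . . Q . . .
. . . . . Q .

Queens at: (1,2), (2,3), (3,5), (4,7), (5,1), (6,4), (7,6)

1

Same diagonal: (1,2)–(2,3) (|1−2| = |2−3| = 1).
Total attacking pairs: 1.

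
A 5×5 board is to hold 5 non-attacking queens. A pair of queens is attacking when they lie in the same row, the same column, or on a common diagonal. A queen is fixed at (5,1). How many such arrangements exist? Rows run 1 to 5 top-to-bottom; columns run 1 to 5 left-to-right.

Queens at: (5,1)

Branch on row 1: col 2 → 0; col 3 → 1; col 4 → 1.
Sum: 0 + 1 + 1 = 2.

2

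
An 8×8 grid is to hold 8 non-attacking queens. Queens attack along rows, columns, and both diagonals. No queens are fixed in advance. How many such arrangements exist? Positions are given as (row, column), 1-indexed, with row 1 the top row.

Branch on row 1: col 1 → 4; col 2 → 8; col 3 → 16; col 4 → 18; col 5 → 18; col 6 → 16; col 7 → 8; col 8 → 4.
Sum: 4 + 8 + 16 + 18 + 18 + 16 + 8 + 4 = 92.
(This is the classic 8-queens count.)

92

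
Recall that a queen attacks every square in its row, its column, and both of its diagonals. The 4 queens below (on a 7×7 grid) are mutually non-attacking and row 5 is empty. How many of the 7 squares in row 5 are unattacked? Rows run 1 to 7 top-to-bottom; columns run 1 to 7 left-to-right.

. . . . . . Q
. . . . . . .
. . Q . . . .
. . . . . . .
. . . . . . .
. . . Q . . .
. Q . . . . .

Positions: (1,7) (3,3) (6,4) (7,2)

1

(1,7) attacks row 5 at column 7 and diagonals 3.
(3,3) attacks row 5 at column 3 and diagonals 1, 5.
(6,4) attacks row 5 at column 4 and diagonals 3, 5.
(7,2) attacks row 5 at column 2 and diagonals 4.
Attacked columns: {1, 2, 3, 4, 5, 7}. Safe: {6}.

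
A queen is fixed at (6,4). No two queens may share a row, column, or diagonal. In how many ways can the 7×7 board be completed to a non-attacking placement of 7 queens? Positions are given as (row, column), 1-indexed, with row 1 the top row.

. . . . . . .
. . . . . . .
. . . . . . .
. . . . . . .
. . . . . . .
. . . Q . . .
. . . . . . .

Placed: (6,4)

6

Branch on row 1: col 1 → 1; col 2 → 1; col 3 → 1; col 5 → 1; col 6 → 1; col 7 → 1.
Sum: 1 + 1 + 1 + 1 + 1 + 1 = 6.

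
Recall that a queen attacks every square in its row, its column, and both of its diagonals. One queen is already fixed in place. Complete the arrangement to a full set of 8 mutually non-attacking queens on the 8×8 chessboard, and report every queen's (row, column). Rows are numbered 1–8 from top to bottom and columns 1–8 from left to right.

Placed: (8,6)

(1,8) (2,2) (3,4) (4,1) (5,7) (6,5) (7,3) (8,6)

Row 1: attacked by (8,6)→{6}. Safe: 1, 2, 3, 4, 5, 7, 8. Place at column 8.
Row 2: attacked by (1,8)→{7,8}; (8,6)→{6}. Safe: 1, 2, 3, 4, 5. Place at column 2.
Row 3: attacked by (1,8)→{6,8}; (2,2)→{1,2,3}; (8,6)→{1,6}. Safe: 4, 5, 7. Place at column 4.
Row 4: attacked by (1,8)→{5,8}; (2,2)→{2,4}; (3,4)→{3,4,5}; (8,6)→{2,6}. Safe: 1, 7. Place at column 1.
Row 5: attacked by (1,8)→{4,8}; (2,2)→{2,5}; (3,4)→{2,4,6}; (4,1)→{1,2}; (8,6)→{3,6}. Safe: 7. Place at column 7.
Row 6: attacked by (1,8)→{3,8}; (2,2)→{2,6}; (3,4)→{1,4,7}; (4,1)→{1,3}; (5,7)→{6,7,8}; (8,6)→{4,6,8}. Safe: 5. Place at column 5.
Row 7: attacked by (1,8)→{2,8}; (2,2)→{2,7}; (3,4)→{4,8}; (4,1)→{1,4}; (5,7)→{5,7}; (6,5)→{4,5,6}; (8,6)→{5,6,7}. Safe: 3. Place at column 3.
Columns [8, 2, 4, 1, 7, 5, 3, 6], r−c [-7, 0, -1, 3, -2, 1, 4, 2], r+c [9, 4, 7, 5, 12, 11, 10, 14] are all distinct, so no two queens attack.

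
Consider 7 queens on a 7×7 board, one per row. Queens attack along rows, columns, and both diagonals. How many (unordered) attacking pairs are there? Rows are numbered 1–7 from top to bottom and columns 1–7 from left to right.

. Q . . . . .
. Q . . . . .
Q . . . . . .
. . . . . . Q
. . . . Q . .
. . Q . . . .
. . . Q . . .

5

Same column: (1,2)–(2,2) (column 2).
Same diagonal: (2,2)–(3,1) (|2−3| = |2−1| = 1); (2,2)–(5,5) (|2−5| = |2−5| = 3); (4,7)–(7,4) (|4−7| = |7−4| = 3); (6,3)–(7,4) (|6−7| = |3−4| = 1).
Total attacking pairs: 5.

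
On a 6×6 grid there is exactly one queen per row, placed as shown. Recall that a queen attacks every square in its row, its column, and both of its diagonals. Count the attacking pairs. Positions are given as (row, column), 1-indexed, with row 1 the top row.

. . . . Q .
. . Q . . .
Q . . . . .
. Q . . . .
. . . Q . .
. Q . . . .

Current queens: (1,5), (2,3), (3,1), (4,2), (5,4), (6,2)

3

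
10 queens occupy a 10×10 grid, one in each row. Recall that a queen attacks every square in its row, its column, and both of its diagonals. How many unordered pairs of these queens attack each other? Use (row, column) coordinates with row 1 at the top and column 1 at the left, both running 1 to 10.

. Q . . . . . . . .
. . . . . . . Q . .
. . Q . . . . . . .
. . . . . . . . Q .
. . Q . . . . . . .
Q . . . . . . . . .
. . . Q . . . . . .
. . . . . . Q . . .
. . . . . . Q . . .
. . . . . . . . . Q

4

Same column: (3,3)–(5,3) (column 3); (8,7)–(9,7) (column 7).
Same diagonal: (3,3)–(10,10) (|3−10| = |3−10| = 7); (5,3)–(9,7) (|5−9| = |3−7| = 4).
Total attacking pairs: 4.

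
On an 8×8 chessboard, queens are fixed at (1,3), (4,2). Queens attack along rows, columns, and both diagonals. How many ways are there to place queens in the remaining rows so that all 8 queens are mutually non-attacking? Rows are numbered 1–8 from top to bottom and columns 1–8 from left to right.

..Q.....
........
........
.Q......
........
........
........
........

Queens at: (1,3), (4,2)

Branch on row 2: col 1 → 0; col 5 → 0; col 6 → 2; col 7 → 0; col 8 → 0.
Sum: 0 + 0 + 2 + 0 + 0 = 2.

2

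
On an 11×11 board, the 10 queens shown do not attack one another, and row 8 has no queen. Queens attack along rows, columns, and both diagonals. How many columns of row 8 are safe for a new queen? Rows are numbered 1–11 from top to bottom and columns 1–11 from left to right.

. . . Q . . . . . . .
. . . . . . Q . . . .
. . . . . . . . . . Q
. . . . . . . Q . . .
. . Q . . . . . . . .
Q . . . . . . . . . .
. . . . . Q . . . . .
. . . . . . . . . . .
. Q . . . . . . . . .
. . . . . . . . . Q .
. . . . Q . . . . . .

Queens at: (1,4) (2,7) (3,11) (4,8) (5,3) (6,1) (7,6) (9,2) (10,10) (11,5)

1

(1,4) attacks row 8 at column 4 and diagonals 11.
(2,7) attacks row 8 at column 7 and diagonals 1.
(3,11) attacks row 8 at column 11 and diagonals 6.
(4,8) attacks row 8 at column 8 and diagonals 4.
(5,3) attacks row 8 at column 3 and diagonals 6.
(6,1) attacks row 8 at column 1 and diagonals 3.
(7,6) attacks row 8 at column 6 and diagonals 5, 7.
(9,2) attacks row 8 at column 2 and diagonals 1, 3.
(10,10) attacks row 8 at column 10 and diagonals 8.
(11,5) attacks row 8 at column 5 and diagonals 2, 8.
Attacked columns: {1, 2, 3, 4, 5, 6, 7, 8, 10, 11}. Safe: {9}.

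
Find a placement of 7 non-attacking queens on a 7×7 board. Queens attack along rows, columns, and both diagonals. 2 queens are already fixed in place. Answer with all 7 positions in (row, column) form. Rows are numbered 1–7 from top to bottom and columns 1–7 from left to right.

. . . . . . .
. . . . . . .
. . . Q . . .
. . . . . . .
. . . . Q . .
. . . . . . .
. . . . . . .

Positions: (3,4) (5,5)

Row 1: attacked by (3,4)→{2,4,6}; (5,5)→{1,5}. Safe: 3, 7. Place at column 3.
Row 2: attacked by (1,3)→{2,3,4}; (3,4)→{3,4,5}; (5,5)→{2,5}. Safe: 1, 6, 7. Place at column 7.
Row 4: attacked by (1,3)→{3,6}; (2,7)→{5,7}; (3,4)→{3,4,5}; (5,5)→{4,5,6}. Safe: 1, 2. Place at column 1.
Row 6: attacked by (1,3)→{3}; (2,7)→{3,7}; (3,4)→{1,4,7}; (4,1)→{1,3}; (5,5)→{4,5,6}. Safe: 2. Place at column 2.
Row 7: attacked by (1,3)→{3}; (2,7)→{2,7}; (3,4)→{4}; (4,1)→{1,4}; (5,5)→{3,5,7}; (6,2)→{1,2,3}. Safe: 6. Place at column 6.
Columns [3, 7, 4, 1, 5, 2, 6], r−c [-2, -5, -1, 3, 0, 4, 1], r+c [4, 9, 7, 5, 10, 8, 13] are all distinct, so no two queens attack.

(1,3) (2,7) (3,4) (4,1) (5,5) (6,2) (7,6)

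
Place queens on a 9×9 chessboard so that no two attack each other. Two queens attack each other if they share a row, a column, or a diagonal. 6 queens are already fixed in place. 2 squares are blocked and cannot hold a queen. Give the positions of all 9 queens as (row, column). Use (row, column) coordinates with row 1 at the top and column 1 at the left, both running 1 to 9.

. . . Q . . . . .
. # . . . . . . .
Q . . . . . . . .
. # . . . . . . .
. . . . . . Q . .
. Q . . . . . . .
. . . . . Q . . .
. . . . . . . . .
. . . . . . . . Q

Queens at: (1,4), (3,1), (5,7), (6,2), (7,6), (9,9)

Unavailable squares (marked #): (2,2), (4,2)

Row 2: attacked by (1,4)→{3,4,5}; (3,1)→{1,2}; (5,7)→{4,7}; (6,2)→{2,6}; (7,6)→{1,6}; (9,9)→{2,9}. Blocked: 2. Safe: 8. Place at column 8.
Row 4: attacked by (1,4)→{1,4,7}; (2,8)→{6,8}; (3,1)→{1,2}; (5,7)→{6,7,8}; (6,2)→{2,4}; (7,6)→{3,6,9}; (9,9)→{4,9}. Blocked: 2. Safe: 5. Place at column 5.
Row 8: attacked by (1,4)→{4}; (2,8)→{2,8}; (3,1)→{1,6}; (4,5)→{1,5,9}; (5,7)→{4,7}; (6,2)→{2,4}; (7,6)→{5,6,7}; (9,9)→{8,9}. Safe: 3. Place at column 3.
Columns [4, 8, 1, 5, 7, 2, 6, 3, 9], r−c [-3, -6, 2, -1, -2, 4, 1, 5, 0], r+c [5, 10, 4, 9, 12, 8, 13, 11, 18] are all distinct, so no two queens attack.

(1,4) (2,8) (3,1) (4,5) (5,7) (6,2) (7,6) (8,3) (9,9)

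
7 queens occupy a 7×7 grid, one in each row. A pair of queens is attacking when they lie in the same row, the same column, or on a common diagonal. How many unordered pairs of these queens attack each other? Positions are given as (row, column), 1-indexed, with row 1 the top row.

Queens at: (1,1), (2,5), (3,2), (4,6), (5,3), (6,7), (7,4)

0

All columns are distinct and no two queens satisfy |Δrow| = |Δcol|, so no pair attacks.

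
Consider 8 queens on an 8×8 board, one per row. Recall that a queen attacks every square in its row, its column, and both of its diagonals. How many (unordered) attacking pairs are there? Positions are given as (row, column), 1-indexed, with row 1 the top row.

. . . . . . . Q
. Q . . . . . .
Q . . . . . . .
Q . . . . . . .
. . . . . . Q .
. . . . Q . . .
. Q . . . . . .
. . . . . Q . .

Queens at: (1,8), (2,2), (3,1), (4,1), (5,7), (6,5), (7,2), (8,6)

5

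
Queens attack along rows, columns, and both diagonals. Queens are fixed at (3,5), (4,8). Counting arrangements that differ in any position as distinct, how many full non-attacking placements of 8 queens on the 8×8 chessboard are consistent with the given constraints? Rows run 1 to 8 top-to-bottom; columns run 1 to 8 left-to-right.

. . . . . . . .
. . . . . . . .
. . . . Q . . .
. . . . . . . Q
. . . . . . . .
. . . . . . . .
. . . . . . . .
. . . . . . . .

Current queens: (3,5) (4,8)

6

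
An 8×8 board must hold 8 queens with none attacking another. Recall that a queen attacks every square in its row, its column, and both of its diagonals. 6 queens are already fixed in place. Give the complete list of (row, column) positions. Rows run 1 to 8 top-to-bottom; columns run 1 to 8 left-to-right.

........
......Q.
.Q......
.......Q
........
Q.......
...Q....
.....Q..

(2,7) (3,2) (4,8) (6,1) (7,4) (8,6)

Row 1: attacked by (2,7)→{6,7,8}; (3,2)→{2,4}; (4,8)→{5,8}; (6,1)→{1,6}; (7,4)→{4}; (8,6)→{6}. Safe: 3. Place at column 3.
Row 5: attacked by (1,3)→{3,7}; (2,7)→{4,7}; (3,2)→{2,4}; (4,8)→{7,8}; (6,1)→{1,2}; (7,4)→{2,4,6}; (8,6)→{3,6}. Safe: 5. Place at column 5.
Columns [3, 7, 2, 8, 5, 1, 4, 6], r−c [-2, -5, 1, -4, 0, 5, 3, 2], r+c [4, 9, 5, 12, 10, 7, 11, 14] are all distinct, so no two queens attack.

(1,3) (2,7) (3,2) (4,8) (5,5) (6,1) (7,4) (8,6)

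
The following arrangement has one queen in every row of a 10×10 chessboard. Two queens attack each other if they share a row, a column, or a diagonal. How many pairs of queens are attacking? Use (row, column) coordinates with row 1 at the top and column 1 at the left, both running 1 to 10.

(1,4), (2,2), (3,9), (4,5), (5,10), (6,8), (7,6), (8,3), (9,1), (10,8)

Same column: (6,8)–(10,8) (column 8).
Total attacking pairs: 1.

1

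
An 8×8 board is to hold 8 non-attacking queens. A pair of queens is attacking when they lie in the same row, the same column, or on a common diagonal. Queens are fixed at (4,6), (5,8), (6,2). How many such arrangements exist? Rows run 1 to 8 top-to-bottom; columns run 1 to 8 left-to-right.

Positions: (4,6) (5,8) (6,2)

3

Branch on row 1: col 1 → 1; col 5 → 2.
Sum: 1 + 2 = 3.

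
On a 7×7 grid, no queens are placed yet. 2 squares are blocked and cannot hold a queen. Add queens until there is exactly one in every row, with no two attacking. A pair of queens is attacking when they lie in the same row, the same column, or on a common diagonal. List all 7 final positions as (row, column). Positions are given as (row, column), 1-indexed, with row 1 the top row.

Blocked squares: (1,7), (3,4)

Row 1: Blocked: 7. Safe: 1, 2, 3, 4, 5, 6. Place at column 5.
Row 2: attacked by (1,5)→{4,5,6}. Safe: 1, 2, 3, 7. Place at column 7.
Row 3: attacked by (1,5)→{3,5,7}; (2,7)→{6,7}. Blocked: 4. Safe: 1, 2. Place at column 2.
Row 4: attacked by (1,5)→{2,5}; (2,7)→{5,7}; (3,2)→{1,2,3}. Safe: 4, 6. Place at column 4.
Row 5: attacked by (1,5)→{1,5}; (2,7)→{4,7}; (3,2)→{2,4}; (4,4)→{3,4,5}. Safe: 6. Place at column 6.
Row 6: attacked by (1,5)→{5}; (2,7)→{3,7}; (3,2)→{2,5}; (4,4)→{2,4,6}; (5,6)→{5,6,7}. Safe: 1. Place at column 1.
Row 7: attacked by (1,5)→{5}; (2,7)→{2,7}; (3,2)→{2,6}; (4,4)→{1,4,7}; (5,6)→{4,6}; (6,1)→{1,2}. Safe: 3. Place at column 3.
Columns [5, 7, 2, 4, 6, 1, 3], r−c [-4, -5, 1, 0, -1, 5, 4], r+c [6, 9, 5, 8, 11, 7, 10] are all distinct, so no two queens attack.

(1,5) (2,7) (3,2) (4,4) (5,6) (6,1) (7,3)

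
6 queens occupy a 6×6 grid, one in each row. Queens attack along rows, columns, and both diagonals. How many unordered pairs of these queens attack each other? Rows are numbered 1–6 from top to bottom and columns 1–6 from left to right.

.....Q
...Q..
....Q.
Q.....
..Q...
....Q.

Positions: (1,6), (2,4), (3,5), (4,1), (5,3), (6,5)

3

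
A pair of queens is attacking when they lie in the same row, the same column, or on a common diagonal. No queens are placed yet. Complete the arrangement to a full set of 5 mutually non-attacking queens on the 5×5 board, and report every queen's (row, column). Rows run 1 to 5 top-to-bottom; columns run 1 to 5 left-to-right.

Row 1: Safe: 1, 2, 3, 4, 5. Place at column 4.
Row 2: attacked by (1,4)→{3,4,5}. Safe: 1, 2. Place at column 2.
Row 3: attacked by (1,4)→{2,4}; (2,2)→{1,2,3}. Safe: 5. Place at column 5.
Row 4: attacked by (1,4)→{1,4}; (2,2)→{2,4}; (3,5)→{4,5}. Safe: 3. Place at column 3.
Row 5: attacked by (1,4)→{4}; (2,2)→{2,5}; (3,5)→{3,5}; (4,3)→{2,3,4}. Safe: 1. Place at column 1.
Columns [4, 2, 5, 3, 1], r−c [-3, 0, -2, 1, 4], r+c [5, 4, 8, 7, 6] are all distinct, so no two queens attack.

(1,4) (2,2) (3,5) (4,3) (5,1)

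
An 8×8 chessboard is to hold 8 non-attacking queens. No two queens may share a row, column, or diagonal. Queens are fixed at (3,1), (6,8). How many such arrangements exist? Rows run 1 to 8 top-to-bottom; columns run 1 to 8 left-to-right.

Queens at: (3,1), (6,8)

Branch on row 1: col 2 → 1; col 4 → 1; col 5 → 2; col 6 → 1; col 7 → 0.
Sum: 1 + 1 + 2 + 1 + 0 = 5.

5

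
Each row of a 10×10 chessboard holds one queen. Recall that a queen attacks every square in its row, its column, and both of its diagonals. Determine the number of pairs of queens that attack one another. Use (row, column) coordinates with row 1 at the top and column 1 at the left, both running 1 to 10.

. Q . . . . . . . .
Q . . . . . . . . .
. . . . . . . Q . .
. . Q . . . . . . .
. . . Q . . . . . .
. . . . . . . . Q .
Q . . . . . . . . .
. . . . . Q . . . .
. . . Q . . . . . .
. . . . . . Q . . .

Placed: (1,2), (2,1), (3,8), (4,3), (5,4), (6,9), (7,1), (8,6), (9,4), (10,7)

6

Same column: (2,1)–(7,1) (column 1); (5,4)–(9,4) (column 4).
Same diagonal: (1,2)–(2,1) (|1−2| = |2−1| = 1); (2,1)–(4,3) (|2−4| = |1−3| = 2); (2,1)–(5,4) (|2−5| = |1−4| = 3); (4,3)–(5,4) (|4−5| = |3−4| = 1).
Total attacking pairs: 6.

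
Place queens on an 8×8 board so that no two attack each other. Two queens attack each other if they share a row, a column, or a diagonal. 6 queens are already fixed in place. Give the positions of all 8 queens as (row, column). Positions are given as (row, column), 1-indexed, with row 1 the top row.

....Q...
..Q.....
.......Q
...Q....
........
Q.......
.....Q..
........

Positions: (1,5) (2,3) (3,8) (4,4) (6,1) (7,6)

(1,5) (2,3) (3,8) (4,4) (5,7) (6,1) (7,6) (8,2)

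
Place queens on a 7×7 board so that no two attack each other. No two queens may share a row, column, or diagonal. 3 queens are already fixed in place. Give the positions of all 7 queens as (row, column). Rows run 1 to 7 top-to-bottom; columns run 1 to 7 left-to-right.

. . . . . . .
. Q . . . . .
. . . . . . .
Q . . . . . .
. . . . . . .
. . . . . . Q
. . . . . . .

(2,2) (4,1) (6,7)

(1,6) (2,2) (3,5) (4,1) (5,4) (6,7) (7,3)

Row 1: attacked by (2,2)→{1,2,3}; (4,1)→{1,4}; (6,7)→{2,7}. Safe: 5, 6. Place at column 6.
Row 3: attacked by (1,6)→{4,6}; (2,2)→{1,2,3}; (4,1)→{1,2}; (6,7)→{4,7}. Safe: 5. Place at column 5.
Row 5: attacked by (1,6)→{2,6}; (2,2)→{2,5}; (3,5)→{3,5,7}; (4,1)→{1,2}; (6,7)→{6,7}. Safe: 4. Place at column 4.
Row 7: attacked by (1,6)→{6}; (2,2)→{2,7}; (3,5)→{1,5}; (4,1)→{1,4}; (5,4)→{2,4,6}; (6,7)→{6,7}. Safe: 3. Place at column 3.
Columns [6, 2, 5, 1, 4, 7, 3], r−c [-5, 0, -2, 3, 1, -1, 4], r+c [7, 4, 8, 5, 9, 13, 10] are all distinct, so no two queens attack.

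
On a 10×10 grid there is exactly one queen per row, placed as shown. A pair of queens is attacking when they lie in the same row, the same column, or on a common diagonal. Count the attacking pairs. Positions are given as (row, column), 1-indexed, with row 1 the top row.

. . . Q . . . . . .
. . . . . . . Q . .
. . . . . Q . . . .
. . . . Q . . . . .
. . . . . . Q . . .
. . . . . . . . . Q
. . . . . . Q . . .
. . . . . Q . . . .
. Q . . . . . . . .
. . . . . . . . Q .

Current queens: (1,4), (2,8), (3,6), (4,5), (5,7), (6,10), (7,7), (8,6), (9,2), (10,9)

Same column: (3,6)–(8,6) (column 6); (5,7)–(7,7) (column 7).
Same diagonal: (1,4)–(3,6) (|1−3| = |4−6| = 2); (3,6)–(4,5) (|3−4| = |6−5| = 1); (7,7)–(8,6) (|7−8| = |7−6| = 1).
Total attacking pairs: 5.

5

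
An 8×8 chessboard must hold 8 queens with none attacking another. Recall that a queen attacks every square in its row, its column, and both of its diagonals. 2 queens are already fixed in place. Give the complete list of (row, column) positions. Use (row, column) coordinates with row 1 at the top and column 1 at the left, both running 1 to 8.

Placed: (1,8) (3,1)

(1,8) (2,4) (3,1) (4,3) (5,6) (6,2) (7,7) (8,5)

Row 2: attacked by (1,8)→{7,8}; (3,1)→{1,2}. Safe: 3, 4, 5, 6. Place at column 4.
Row 4: attacked by (1,8)→{5,8}; (2,4)→{2,4,6}; (3,1)→{1,2}. Safe: 3, 7. Place at column 3.
Row 5: attacked by (1,8)→{4,8}; (2,4)→{1,4,7}; (3,1)→{1,3}; (4,3)→{2,3,4}. Safe: 5, 6. Place at column 6.
Row 6: attacked by (1,8)→{3,8}; (2,4)→{4,8}; (3,1)→{1,4}; (4,3)→{1,3,5}; (5,6)→{5,6,7}. Safe: 2. Place at column 2.
Row 7: attacked by (1,8)→{2,8}; (2,4)→{4}; (3,1)→{1,5}; (4,3)→{3,6}; (5,6)→{4,6,8}; (6,2)→{1,2,3}. Safe: 7. Place at column 7.
Row 8: attacked by (1,8)→{1,8}; (2,4)→{4}; (3,1)→{1,6}; (4,3)→{3,7}; (5,6)→{3,6}; (6,2)→{2,4}; (7,7)→{6,7,8}. Safe: 5. Place at column 5.
Columns [8, 4, 1, 3, 6, 2, 7, 5], r−c [-7, -2, 2, 1, -1, 4, 0, 3], r+c [9, 6, 4, 7, 11, 8, 14, 13] are all distinct, so no two queens attack.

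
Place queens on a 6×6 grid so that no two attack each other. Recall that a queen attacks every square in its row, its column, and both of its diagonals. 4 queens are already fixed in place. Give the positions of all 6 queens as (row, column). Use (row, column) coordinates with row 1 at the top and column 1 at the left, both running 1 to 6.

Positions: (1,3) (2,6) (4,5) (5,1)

(1,3) (2,6) (3,2) (4,5) (5,1) (6,4)

Row 3: attacked by (1,3)→{1,3,5}; (2,6)→{5,6}; (4,5)→{4,5,6}; (5,1)→{1,3}. Safe: 2. Place at column 2.
Row 6: attacked by (1,3)→{3}; (2,6)→{2,6}; (3,2)→{2,5}; (4,5)→{3,5}; (5,1)→{1,2}. Safe: 4. Place at column 4.
Columns [3, 6, 2, 5, 1, 4], r−c [-2, -4, 1, -1, 4, 2], r+c [4, 8, 5, 9, 6, 10] are all distinct, so no two queens attack.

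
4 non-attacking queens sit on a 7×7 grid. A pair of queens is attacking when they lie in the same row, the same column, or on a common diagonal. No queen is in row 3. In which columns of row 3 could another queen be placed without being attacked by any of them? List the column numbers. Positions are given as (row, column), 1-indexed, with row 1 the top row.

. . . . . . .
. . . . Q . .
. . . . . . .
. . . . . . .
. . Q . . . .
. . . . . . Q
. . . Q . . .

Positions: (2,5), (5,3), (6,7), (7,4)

(2,5) attacks row 3 at column 5 and diagonals 4, 6.
(5,3) attacks row 3 at column 3 and diagonals 1, 5.
(6,7) attacks row 3 at column 7 and diagonals 4.
(7,4) attacks row 3 at column 4.
Attacked columns: {1, 3, 4, 5, 6, 7}. Safe: {2}.

columns 2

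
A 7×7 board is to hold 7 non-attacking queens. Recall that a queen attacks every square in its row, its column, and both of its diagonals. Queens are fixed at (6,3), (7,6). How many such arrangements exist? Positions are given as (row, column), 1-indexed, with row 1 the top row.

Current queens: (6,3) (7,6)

3

Branch on row 1: col 1 → 0; col 2 → 3; col 4 → 0; col 5 → 0; col 7 → 0.
Sum: 0 + 3 + 0 + 0 + 0 = 3.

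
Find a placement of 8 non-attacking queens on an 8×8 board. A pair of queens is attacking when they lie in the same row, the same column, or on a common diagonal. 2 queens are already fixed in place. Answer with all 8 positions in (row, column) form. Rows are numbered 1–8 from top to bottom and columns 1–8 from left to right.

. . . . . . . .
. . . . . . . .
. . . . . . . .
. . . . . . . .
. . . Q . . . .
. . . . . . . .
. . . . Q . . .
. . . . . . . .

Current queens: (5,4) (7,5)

Row 1: attacked by (5,4)→{4,8}; (7,5)→{5}. Safe: 1, 2, 3, 6, 7. Place at column 6.
Row 2: attacked by (1,6)→{5,6,7}; (5,4)→{1,4,7}; (7,5)→{5}. Safe: 2, 3, 8. Place at column 2.
Row 3: attacked by (1,6)→{4,6,8}; (2,2)→{1,2,3}; (5,4)→{2,4,6}; (7,5)→{1,5}. Safe: 7. Place at column 7.
Row 4: attacked by (1,6)→{3,6}; (2,2)→{2,4}; (3,7)→{6,7,8}; (5,4)→{3,4,5}; (7,5)→{2,5,8}. Safe: 1. Place at column 1.
Row 6: attacked by (1,6)→{1,6}; (2,2)→{2,6}; (3,7)→{4,7}; (4,1)→{1,3}; (5,4)→{3,4,5}; (7,5)→{4,5,6}. Safe: 8. Place at column 8.
Row 8: attacked by (1,6)→{6}; (2,2)→{2,8}; (3,7)→{2,7}; (4,1)→{1,5}; (5,4)→{1,4,7}; (6,8)→{6,8}; (7,5)→{4,5,6}. Safe: 3. Place at column 3.
Columns [6, 2, 7, 1, 4, 8, 5, 3], r−c [-5, 0, -4, 3, 1, -2, 2, 5], r+c [7, 4, 10, 5, 9, 14, 12, 11] are all distinct, so no two queens attack.

(1,6) (2,2) (3,7) (4,1) (5,4) (6,8) (7,5) (8,3)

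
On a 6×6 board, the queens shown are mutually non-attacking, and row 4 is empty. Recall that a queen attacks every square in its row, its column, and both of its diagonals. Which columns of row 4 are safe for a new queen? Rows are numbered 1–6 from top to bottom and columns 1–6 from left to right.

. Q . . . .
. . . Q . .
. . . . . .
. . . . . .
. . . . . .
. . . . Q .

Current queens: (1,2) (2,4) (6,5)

columns 1

(1,2) attacks row 4 at column 2 and diagonals 5.
(2,4) attacks row 4 at column 4 and diagonals 2, 6.
(6,5) attacks row 4 at column 5 and diagonals 3.
Attacked columns: {2, 3, 4, 5, 6}. Safe: {1}.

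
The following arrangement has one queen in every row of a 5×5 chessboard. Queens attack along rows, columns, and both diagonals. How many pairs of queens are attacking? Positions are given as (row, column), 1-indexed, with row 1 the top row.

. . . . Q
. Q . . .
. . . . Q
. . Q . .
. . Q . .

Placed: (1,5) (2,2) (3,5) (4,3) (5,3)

3

Same column: (1,5)–(3,5) (column 5); (4,3)–(5,3) (column 3).
Same diagonal: (3,5)–(5,3) (|3−5| = |5−3| = 2).
Total attacking pairs: 3.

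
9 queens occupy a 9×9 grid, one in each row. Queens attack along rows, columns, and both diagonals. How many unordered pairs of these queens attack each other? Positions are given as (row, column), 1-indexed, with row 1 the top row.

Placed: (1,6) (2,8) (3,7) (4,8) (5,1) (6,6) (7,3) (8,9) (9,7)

9

Same column: (1,6)–(6,6) (column 6); (2,8)–(4,8) (column 8); (3,7)–(9,7) (column 7).
Same diagonal: (2,8)–(3,7) (|2−3| = |8−7| = 1); (2,8)–(7,3) (|2−7| = |8−3| = 5); (3,7)–(4,8) (|3−4| = |7−8| = 1); (3,7)–(7,3) (|3−7| = |7−3| = 4); (4,8)–(6,6) (|4−6| = |8−6| = 2); (5,1)–(7,3) (|5−7| = |1−3| = 2).
Total attacking pairs: 9.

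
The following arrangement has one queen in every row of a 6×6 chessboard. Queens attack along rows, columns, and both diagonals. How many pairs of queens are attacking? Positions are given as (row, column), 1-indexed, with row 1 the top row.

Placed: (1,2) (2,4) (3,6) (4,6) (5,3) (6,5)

2

Same column: (3,6)–(4,6) (column 6).
Same diagonal: (2,4)–(4,6) (|2−4| = |4−6| = 2).
Total attacking pairs: 2.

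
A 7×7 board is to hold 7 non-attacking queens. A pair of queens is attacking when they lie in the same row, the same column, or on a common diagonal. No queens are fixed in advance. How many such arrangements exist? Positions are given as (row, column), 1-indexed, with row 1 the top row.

Branch on row 1: col 1 → 4; col 2 → 7; col 3 → 6; col 4 → 6; col 5 → 6; col 6 → 7; col 7 → 4.
Sum: 4 + 7 + 6 + 6 + 6 + 7 + 4 = 40.
(This is the classic 7-queens count.)

40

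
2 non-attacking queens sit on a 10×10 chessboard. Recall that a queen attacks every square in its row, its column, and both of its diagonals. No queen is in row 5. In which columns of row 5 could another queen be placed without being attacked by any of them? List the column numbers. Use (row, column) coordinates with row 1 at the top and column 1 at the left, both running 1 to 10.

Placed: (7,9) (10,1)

columns 2, 3, 4, 5, 8, 10

(7,9) attacks row 5 at column 9 and diagonals 7.
(10,1) attacks row 5 at column 1 and diagonals 6.
Attacked columns: {1, 6, 7, 9}. Safe: {2, 3, 4, 5, 8, 10}.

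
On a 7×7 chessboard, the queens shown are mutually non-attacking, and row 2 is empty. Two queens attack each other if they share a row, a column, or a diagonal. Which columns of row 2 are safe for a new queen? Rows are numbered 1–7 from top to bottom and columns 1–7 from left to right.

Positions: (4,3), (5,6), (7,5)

(4,3) attacks row 2 at column 3 and diagonals 1, 5.
(5,6) attacks row 2 at column 6 and diagonals 3.
(7,5) attacks row 2 at column 5.
Attacked columns: {1, 3, 5, 6}. Safe: {2, 4, 7}.

columns 2, 4, 7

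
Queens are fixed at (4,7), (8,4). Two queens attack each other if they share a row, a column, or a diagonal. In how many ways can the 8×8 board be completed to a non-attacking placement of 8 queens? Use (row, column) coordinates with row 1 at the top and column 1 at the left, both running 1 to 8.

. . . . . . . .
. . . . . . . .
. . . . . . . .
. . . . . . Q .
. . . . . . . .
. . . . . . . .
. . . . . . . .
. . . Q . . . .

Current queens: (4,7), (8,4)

3

Branch on row 1: col 1 → 0; col 2 → 0; col 3 → 1; col 5 → 1; col 6 → 1; col 8 → 0.
Sum: 0 + 0 + 1 + 1 + 1 + 0 = 3.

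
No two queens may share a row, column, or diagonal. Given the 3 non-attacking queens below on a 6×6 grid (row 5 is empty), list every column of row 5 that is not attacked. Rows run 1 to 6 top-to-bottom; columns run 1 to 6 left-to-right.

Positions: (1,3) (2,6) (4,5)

columns 1, 2

(1,3) attacks row 5 at column 3.
(2,6) attacks row 5 at column 6 and diagonals 3.
(4,5) attacks row 5 at column 5 and diagonals 4, 6.
Attacked columns: {3, 4, 5, 6}. Safe: {1, 2}.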